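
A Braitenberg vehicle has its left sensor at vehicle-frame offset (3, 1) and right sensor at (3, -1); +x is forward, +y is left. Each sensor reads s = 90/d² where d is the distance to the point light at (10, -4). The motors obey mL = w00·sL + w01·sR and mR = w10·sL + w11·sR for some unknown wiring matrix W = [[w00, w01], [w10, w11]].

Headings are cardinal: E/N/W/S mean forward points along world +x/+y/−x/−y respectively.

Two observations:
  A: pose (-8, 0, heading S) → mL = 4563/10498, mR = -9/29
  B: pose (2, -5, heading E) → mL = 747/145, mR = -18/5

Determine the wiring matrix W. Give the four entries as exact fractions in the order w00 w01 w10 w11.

obs A: pose=(-8,0,S) → sL=9/29, sR=45/181, mL=4563/10498, mR=-9/29
obs B: pose=(2,-5,E) → sL=18/5, sR=90/29, mL=747/145, mR=-18/5
sensor matrix S = [[9/29, 45/181], [18/5, 90/29]]; det S = 10368/152221
solve [mL_A; mL_B] = S·[w00; w01] and [mR_A; mR_B] = S·[w10; w11]:
  w00 = 1, w01 = 1/2, w10 = -1, w11 = 0

1 1/2 -1 0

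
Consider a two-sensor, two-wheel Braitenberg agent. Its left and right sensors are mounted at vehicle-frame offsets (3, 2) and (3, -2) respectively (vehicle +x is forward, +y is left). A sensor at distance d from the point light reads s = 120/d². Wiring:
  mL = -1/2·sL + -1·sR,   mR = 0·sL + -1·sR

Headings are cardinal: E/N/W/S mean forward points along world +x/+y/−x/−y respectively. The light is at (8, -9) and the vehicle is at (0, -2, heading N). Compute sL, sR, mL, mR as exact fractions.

3/5 15/17 -201/170 -15/17

left sensor world pos  = (-2, 1); dL² = 200
right sensor world pos = (2, 1); dR² = 136
sL = 120/200 = 3/5
sR = 120/136 = 15/17
mL = -1/2·sL + -1·sR = -201/170
mR = 0·sL + -1·sR = -15/17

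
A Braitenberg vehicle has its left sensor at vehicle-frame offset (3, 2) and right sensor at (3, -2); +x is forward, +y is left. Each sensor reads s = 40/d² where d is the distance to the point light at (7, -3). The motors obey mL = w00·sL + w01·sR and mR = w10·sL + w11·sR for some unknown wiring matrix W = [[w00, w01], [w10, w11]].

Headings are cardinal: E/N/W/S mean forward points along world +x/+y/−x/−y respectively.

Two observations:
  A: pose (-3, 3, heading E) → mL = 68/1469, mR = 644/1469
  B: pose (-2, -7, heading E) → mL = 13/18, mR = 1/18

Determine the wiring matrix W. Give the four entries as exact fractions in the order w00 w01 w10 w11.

obs A: pose=(-3,3,E) → sL=40/113, sR=8/13, mL=68/1469, mR=644/1469
obs B: pose=(-2,-7,E) → sL=1, sR=5/9, mL=13/18, mR=1/18
sensor matrix S = [[40/113, 8/13], [1, 5/9]]; det S = -5536/13221
solve [mL_A; mL_B] = S·[w00; w01] and [mR_A; mR_B] = S·[w10; w11]:
  w00 = 1, w01 = -1/2, w10 = -1/2, w11 = 1

1 -1/2 -1/2 1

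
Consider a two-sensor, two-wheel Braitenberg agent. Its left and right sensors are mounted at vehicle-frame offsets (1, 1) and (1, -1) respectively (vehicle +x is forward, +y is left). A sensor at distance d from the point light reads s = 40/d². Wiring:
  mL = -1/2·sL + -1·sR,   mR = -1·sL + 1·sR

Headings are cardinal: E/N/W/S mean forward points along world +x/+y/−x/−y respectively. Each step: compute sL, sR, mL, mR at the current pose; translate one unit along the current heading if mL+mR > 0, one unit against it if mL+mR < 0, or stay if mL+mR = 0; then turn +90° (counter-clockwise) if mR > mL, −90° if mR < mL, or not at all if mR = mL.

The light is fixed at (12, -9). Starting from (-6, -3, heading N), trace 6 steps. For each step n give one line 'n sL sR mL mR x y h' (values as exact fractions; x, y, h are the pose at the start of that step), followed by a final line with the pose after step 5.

n=0: pose=(-6,-3,N); sL=4/41, sR=20/169; mL=-1158/6929, mR=144/6929; mL+mR=-6/41 → advance -1; mR−mL=1302/6929 → turn +1·90°
n=1: pose=(-6,-4,W); sL=40/377, sR=40/397; mL=-23020/149669, mR=-800/149669; mL+mR=-60/377 → advance -1; mR−mL=22220/149669 → turn +1·90°
n=2: pose=(-5,-4,S); sL=5/34, sR=2/17; mL=-13/68, mR=-1/34; mL+mR=-15/68 → advance -1; mR−mL=11/68 → turn +1·90°
n=3: pose=(-5,-3,E); sL=8/61, sR=40/281; mL=-3564/17141, mR=192/17141; mL+mR=-12/61 → advance -1; mR−mL=3756/17141 → turn +1·90°
n=4: pose=(-6,-3,N); sL=4/41, sR=20/169; mL=-1158/6929, mR=144/6929; mL+mR=-6/41 → advance -1; mR−mL=1302/6929 → turn +1·90°
n=5: pose=(-6,-4,W); sL=40/377, sR=40/397; mL=-23020/149669, mR=-800/149669; mL+mR=-60/377 → advance -1; mR−mL=22220/149669 → turn +1·90°

0 4/41 20/169 -1158/6929 144/6929 -6 -3 N
1 40/377 40/397 -23020/149669 -800/149669 -6 -4 W
2 5/34 2/17 -13/68 -1/34 -5 -4 S
3 8/61 40/281 -3564/17141 192/17141 -5 -3 E
4 4/41 20/169 -1158/6929 144/6929 -6 -3 N
5 40/377 40/397 -23020/149669 -800/149669 -6 -4 W
final -5 -4 S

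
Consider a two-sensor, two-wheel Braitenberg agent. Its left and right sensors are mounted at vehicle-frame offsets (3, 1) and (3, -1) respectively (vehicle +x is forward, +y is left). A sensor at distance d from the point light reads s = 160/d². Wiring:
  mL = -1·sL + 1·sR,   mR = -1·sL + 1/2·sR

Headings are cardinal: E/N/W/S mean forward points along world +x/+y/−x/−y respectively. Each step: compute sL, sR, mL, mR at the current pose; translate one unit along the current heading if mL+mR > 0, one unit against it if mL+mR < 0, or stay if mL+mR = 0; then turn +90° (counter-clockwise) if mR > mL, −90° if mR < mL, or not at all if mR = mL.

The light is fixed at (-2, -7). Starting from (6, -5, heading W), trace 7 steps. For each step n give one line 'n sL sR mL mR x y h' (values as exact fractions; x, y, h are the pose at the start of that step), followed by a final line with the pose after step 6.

0 80/13 80/17 -320/221 -840/221 6 -5 W
1 160/89 32/25 -1152/2225 -2576/2225 7 -5 N
2 40/37 10/9 10/333 -175/333 7 -6 E
3 32/17 160/53 1024/901 -336/901 6 -6 S
4 80/13 80/13 0 -40/13 6 -7 W
5 160/73 160/109 -5760/7957 -11600/7957 7 -7 N
6 10/9 40/37 -10/333 -190/333 7 -8 E
final 6 -8 S

n=0: pose=(6,-5,W); sL=80/13, sR=80/17; mL=-320/221, mR=-840/221; mL+mR=-1160/221 → advance -1; mR−mL=-40/17 → turn -1·90°
n=1: pose=(7,-5,N); sL=160/89, sR=32/25; mL=-1152/2225, mR=-2576/2225; mL+mR=-3728/2225 → advance -1; mR−mL=-16/25 → turn -1·90°
n=2: pose=(7,-6,E); sL=40/37, sR=10/9; mL=10/333, mR=-175/333; mL+mR=-55/111 → advance -1; mR−mL=-5/9 → turn -1·90°
n=3: pose=(6,-6,S); sL=32/17, sR=160/53; mL=1024/901, mR=-336/901; mL+mR=688/901 → advance +1; mR−mL=-80/53 → turn -1·90°
n=4: pose=(6,-7,W); sL=80/13, sR=80/13; mL=0, mR=-40/13; mL+mR=-40/13 → advance -1; mR−mL=-40/13 → turn -1·90°
n=5: pose=(7,-7,N); sL=160/73, sR=160/109; mL=-5760/7957, mR=-11600/7957; mL+mR=-17360/7957 → advance -1; mR−mL=-80/109 → turn -1·90°
n=6: pose=(7,-8,E); sL=10/9, sR=40/37; mL=-10/333, mR=-190/333; mL+mR=-200/333 → advance -1; mR−mL=-20/37 → turn -1·90°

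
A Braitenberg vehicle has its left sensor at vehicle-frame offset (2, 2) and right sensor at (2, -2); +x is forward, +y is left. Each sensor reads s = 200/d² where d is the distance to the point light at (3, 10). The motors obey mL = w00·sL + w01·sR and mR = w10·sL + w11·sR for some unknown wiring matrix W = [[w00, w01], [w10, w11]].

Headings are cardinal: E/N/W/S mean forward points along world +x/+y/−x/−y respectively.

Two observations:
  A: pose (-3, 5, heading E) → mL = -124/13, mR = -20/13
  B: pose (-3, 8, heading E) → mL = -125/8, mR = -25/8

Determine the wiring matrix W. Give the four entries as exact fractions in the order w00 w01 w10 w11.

obs A: pose=(-3,5,E) → sL=8, sR=40/13, mL=-124/13, mR=-20/13
obs B: pose=(-3,8,E) → sL=25/2, sR=25/4, mL=-125/8, mR=-25/8
sensor matrix S = [[8, 40/13], [25/2, 25/4]]; det S = 150/13
solve [mL_A; mL_B] = S·[w00; w01] and [mR_A; mR_B] = S·[w10; w11]:
  w00 = -1, w01 = -1/2, w10 = 0, w11 = -1/2

-1 -1/2 0 -1/2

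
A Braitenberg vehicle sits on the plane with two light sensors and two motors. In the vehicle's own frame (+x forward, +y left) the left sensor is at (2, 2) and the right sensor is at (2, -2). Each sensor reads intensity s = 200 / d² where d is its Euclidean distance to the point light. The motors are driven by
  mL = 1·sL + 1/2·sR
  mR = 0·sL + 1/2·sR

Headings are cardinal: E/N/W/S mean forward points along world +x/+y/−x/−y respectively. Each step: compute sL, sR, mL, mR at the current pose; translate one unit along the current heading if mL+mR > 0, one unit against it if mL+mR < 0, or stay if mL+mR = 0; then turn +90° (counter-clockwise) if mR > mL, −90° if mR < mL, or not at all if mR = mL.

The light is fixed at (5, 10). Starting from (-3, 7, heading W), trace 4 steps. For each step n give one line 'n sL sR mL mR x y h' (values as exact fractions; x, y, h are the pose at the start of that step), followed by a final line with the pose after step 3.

0 8/5 200/101 1308/505 100/101 -3 7 W
1 100/61 4 222/61 2 -4 7 N
2 200/49 40/13 3580/637 20/13 -4 8 E
3 50/13 50/29 1775/377 25/29 -3 8 S
final -3 7 W

n=0: pose=(-3,7,W); sL=8/5, sR=200/101; mL=1308/505, mR=100/101; mL+mR=1808/505 → advance +1; mR−mL=-8/5 → turn -1·90°
n=1: pose=(-4,7,N); sL=100/61, sR=4; mL=222/61, mR=2; mL+mR=344/61 → advance +1; mR−mL=-100/61 → turn -1·90°
n=2: pose=(-4,8,E); sL=200/49, sR=40/13; mL=3580/637, mR=20/13; mL+mR=4560/637 → advance +1; mR−mL=-200/49 → turn -1·90°
n=3: pose=(-3,8,S); sL=50/13, sR=50/29; mL=1775/377, mR=25/29; mL+mR=2100/377 → advance +1; mR−mL=-50/13 → turn -1·90°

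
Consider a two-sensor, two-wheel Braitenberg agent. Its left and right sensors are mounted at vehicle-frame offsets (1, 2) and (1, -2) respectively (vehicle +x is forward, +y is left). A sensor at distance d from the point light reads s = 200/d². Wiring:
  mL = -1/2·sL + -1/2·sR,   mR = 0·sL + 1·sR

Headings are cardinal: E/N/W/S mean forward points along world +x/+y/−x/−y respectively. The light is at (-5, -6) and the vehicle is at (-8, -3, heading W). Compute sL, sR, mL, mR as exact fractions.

left sensor world pos  = (-9, -5); dL² = 17
right sensor world pos = (-9, -1); dR² = 41
sL = 200/17 = 200/17
sR = 200/41 = 200/41
mL = -1/2·sL + -1/2·sR = -5800/697
mR = 0·sL + 1·sR = 200/41

200/17 200/41 -5800/697 200/41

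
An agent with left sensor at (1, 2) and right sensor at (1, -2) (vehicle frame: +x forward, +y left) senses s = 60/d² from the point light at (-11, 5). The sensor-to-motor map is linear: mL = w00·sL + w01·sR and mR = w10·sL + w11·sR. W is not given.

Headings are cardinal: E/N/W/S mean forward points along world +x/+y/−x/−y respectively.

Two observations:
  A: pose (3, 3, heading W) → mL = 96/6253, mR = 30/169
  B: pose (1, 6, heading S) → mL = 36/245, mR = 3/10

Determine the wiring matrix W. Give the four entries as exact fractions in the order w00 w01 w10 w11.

-1/2 1/2 0 1/2

obs A: pose=(3,3,W) → sL=12/37, sR=60/169, mL=96/6253, mR=30/169
obs B: pose=(1,6,S) → sL=15/49, sR=3/5, mL=36/245, mR=3/10
sensor matrix S = [[12/37, 60/169], [15/49, 3/5]]; det S = 131616/1531985
solve [mL_A; mL_B] = S·[w00; w01] and [mR_A; mR_B] = S·[w10; w11]:
  w00 = -1/2, w01 = 1/2, w10 = 0, w11 = 1/2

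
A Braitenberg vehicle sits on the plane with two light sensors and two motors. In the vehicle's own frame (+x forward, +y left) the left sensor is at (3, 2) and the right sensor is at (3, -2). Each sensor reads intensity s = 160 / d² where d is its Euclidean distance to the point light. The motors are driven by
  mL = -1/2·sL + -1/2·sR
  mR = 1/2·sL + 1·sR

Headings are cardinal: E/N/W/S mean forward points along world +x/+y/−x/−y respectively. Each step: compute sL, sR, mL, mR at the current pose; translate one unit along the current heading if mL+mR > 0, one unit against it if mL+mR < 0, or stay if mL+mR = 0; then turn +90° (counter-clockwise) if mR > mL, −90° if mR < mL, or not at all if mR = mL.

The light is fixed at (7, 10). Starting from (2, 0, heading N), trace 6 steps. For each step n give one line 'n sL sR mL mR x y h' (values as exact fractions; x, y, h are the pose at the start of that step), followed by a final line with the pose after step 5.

0 80/49 80/29 -3120/1421 5080/1421 2 0 N
1 32/37 160/113 -4768/4181 7728/4181 2 1 W
2 1 10/13 -23/26 33/26 1 1 S
3 160/73 160/153 -18080/11169 23920/11169 1 0 E
4 80/49 80/29 -3120/1421 5080/1421 2 0 N
5 32/37 160/113 -4768/4181 7728/4181 2 1 W
final 1 1 S

n=0: pose=(2,0,N); sL=80/49, sR=80/29; mL=-3120/1421, mR=5080/1421; mL+mR=40/29 → advance +1; mR−mL=8200/1421 → turn +1·90°
n=1: pose=(2,1,W); sL=32/37, sR=160/113; mL=-4768/4181, mR=7728/4181; mL+mR=80/113 → advance +1; mR−mL=12496/4181 → turn +1·90°
n=2: pose=(1,1,S); sL=1, sR=10/13; mL=-23/26, mR=33/26; mL+mR=5/13 → advance +1; mR−mL=28/13 → turn +1·90°
n=3: pose=(1,0,E); sL=160/73, sR=160/153; mL=-18080/11169, mR=23920/11169; mL+mR=80/153 → advance +1; mR−mL=14000/3723 → turn +1·90°
n=4: pose=(2,0,N); sL=80/49, sR=80/29; mL=-3120/1421, mR=5080/1421; mL+mR=40/29 → advance +1; mR−mL=8200/1421 → turn +1·90°
n=5: pose=(2,1,W); sL=32/37, sR=160/113; mL=-4768/4181, mR=7728/4181; mL+mR=80/113 → advance +1; mR−mL=12496/4181 → turn +1·90°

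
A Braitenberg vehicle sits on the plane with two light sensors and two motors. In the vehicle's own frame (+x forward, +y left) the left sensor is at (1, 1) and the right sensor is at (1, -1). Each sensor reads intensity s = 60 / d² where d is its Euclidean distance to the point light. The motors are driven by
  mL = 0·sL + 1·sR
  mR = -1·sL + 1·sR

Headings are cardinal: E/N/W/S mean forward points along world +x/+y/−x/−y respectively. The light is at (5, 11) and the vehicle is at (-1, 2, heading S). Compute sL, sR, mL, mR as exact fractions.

left sensor world pos  = (0, 1); dL² = 125
right sensor world pos = (-2, 1); dR² = 149
sL = 60/125 = 12/25
sR = 60/149 = 60/149
mL = 0·sL + 1·sR = 60/149
mR = -1·sL + 1·sR = -288/3725

12/25 60/149 60/149 -288/3725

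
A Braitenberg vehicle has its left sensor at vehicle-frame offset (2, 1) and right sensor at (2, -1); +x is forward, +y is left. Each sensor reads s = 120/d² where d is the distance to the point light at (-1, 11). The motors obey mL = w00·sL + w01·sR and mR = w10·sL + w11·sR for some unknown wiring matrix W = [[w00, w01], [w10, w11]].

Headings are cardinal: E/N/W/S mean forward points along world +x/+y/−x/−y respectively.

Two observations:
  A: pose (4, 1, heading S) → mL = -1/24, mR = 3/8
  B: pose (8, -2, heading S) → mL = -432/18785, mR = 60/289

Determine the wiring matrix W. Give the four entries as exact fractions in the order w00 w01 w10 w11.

1/2 -1/2 0 1/2

obs A: pose=(4,1,S) → sL=2/3, sR=3/4, mL=-1/24, mR=3/8
obs B: pose=(8,-2,S) → sL=24/65, sR=120/289, mL=-432/18785, mR=60/289
sensor matrix S = [[2/3, 3/4], [24/65, 120/289]]; det S = -2/18785
solve [mL_A; mL_B] = S·[w00; w01] and [mR_A; mR_B] = S·[w10; w11]:
  w00 = 1/2, w01 = -1/2, w10 = 0, w11 = 1/2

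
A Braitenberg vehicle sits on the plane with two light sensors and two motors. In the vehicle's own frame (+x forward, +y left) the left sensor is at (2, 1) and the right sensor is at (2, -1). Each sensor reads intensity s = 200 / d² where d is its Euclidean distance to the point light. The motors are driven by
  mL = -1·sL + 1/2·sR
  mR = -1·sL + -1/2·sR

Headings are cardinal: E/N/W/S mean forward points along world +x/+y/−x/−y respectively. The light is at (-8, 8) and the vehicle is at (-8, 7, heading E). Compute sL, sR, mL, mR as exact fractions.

left sensor world pos  = (-6, 8); dL² = 4
right sensor world pos = (-6, 6); dR² = 8
sL = 200/4 = 50
sR = 200/8 = 25
mL = -1·sL + 1/2·sR = -75/2
mR = -1·sL + -1/2·sR = -125/2

50 25 -75/2 -125/2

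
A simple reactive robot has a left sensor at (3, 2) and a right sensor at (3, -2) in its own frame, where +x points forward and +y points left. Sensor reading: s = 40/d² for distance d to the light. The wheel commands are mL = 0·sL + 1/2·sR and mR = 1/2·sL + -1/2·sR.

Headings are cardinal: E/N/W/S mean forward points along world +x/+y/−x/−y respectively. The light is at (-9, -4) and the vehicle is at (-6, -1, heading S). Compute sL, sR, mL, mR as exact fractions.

8/5 40 20 -96/5

left sensor world pos  = (-4, -4); dL² = 25
right sensor world pos = (-8, -4); dR² = 1
sL = 40/25 = 8/5
sR = 40/1 = 40
mL = 0·sL + 1/2·sR = 20
mR = 1/2·sL + -1/2·sR = -96/5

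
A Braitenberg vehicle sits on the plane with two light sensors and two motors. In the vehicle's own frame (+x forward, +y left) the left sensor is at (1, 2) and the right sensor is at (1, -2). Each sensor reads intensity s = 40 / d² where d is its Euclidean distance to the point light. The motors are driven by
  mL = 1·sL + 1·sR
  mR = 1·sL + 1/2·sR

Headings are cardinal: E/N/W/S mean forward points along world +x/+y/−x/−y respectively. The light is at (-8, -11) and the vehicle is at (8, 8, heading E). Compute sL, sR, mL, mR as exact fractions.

4/73 20/289 2616/21097 1886/21097

left sensor world pos  = (9, 10); dL² = 730
right sensor world pos = (9, 6); dR² = 578
sL = 40/730 = 4/73
sR = 40/578 = 20/289
mL = 1·sL + 1·sR = 2616/21097
mR = 1·sL + 1/2·sR = 1886/21097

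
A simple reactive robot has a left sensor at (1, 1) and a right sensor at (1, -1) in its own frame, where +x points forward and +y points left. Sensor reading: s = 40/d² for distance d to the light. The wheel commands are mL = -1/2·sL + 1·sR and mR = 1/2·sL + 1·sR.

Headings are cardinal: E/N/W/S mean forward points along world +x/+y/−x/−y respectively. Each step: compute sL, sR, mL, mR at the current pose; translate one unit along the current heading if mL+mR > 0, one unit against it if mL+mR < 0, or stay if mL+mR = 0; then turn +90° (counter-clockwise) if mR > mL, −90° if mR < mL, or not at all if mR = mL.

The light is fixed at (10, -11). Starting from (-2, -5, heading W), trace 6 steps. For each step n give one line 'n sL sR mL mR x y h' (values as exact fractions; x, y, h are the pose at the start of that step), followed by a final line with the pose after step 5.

n=0: pose=(-2,-5,W); sL=20/97, sR=20/109; mL=850/10573, mR=3030/10573; mL+mR=40/109 → advance +1; mR−mL=20/97 → turn +1·90°
n=1: pose=(-3,-5,S); sL=40/169, sR=40/221; mL=180/2873, mR=860/2873; mL+mR=80/221 → advance +1; mR−mL=40/169 → turn +1·90°
n=2: pose=(-3,-6,E); sL=2/9, sR=1/4; mL=5/36, mR=13/36; mL+mR=1/2 → advance +1; mR−mL=2/9 → turn +1·90°
n=3: pose=(-2,-6,N); sL=8/41, sR=40/157; mL=1012/6437, mR=2268/6437; mL+mR=80/157 → advance +1; mR−mL=8/41 → turn +1·90°
n=4: pose=(-2,-5,W); sL=20/97, sR=20/109; mL=850/10573, mR=3030/10573; mL+mR=40/109 → advance +1; mR−mL=20/97 → turn +1·90°
n=5: pose=(-3,-5,S); sL=40/169, sR=40/221; mL=180/2873, mR=860/2873; mL+mR=80/221 → advance +1; mR−mL=40/169 → turn +1·90°

0 20/97 20/109 850/10573 3030/10573 -2 -5 W
1 40/169 40/221 180/2873 860/2873 -3 -5 S
2 2/9 1/4 5/36 13/36 -3 -6 E
3 8/41 40/157 1012/6437 2268/6437 -2 -6 N
4 20/97 20/109 850/10573 3030/10573 -2 -5 W
5 40/169 40/221 180/2873 860/2873 -3 -5 S
final -3 -6 E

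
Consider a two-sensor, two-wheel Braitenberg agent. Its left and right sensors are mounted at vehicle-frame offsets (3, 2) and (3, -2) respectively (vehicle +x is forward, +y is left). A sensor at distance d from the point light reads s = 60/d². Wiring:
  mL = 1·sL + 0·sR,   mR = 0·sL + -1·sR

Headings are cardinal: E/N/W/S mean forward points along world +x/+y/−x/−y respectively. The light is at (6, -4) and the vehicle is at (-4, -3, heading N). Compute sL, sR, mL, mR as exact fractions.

left sensor world pos  = (-6, 0); dL² = 160
right sensor world pos = (-2, 0); dR² = 80
sL = 60/160 = 3/8
sR = 60/80 = 3/4
mL = 1·sL + 0·sR = 3/8
mR = 0·sL + -1·sR = -3/4

3/8 3/4 3/8 -3/4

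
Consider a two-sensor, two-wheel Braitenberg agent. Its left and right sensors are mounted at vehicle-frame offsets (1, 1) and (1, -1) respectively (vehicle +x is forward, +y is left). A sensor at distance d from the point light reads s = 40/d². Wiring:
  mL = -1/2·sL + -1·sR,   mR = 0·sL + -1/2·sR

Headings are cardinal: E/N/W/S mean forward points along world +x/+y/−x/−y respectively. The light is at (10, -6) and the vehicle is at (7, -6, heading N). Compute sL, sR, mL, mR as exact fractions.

40/17 8 -156/17 -4

left sensor world pos  = (6, -5); dL² = 17
right sensor world pos = (8, -5); dR² = 5
sL = 40/17 = 40/17
sR = 40/5 = 8
mL = -1/2·sL + -1·sR = -156/17
mR = 0·sL + -1/2·sR = -4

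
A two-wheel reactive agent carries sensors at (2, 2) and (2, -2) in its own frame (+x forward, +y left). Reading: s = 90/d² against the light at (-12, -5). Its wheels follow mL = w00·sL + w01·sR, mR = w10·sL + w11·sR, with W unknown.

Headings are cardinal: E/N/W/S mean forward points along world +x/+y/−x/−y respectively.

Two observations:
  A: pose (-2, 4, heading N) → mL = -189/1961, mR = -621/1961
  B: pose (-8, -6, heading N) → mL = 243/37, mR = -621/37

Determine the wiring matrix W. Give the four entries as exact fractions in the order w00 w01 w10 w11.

1/2 -1 -1 1/2

obs A: pose=(-2,4,N) → sL=18/37, sR=18/53, mL=-189/1961, mR=-621/1961
obs B: pose=(-8,-6,N) → sL=18, sR=90/37, mL=243/37, mR=-621/37
sensor matrix S = [[18/37, 18/53], [18, 90/37]]; det S = -357696/72557
solve [mL_A; mL_B] = S·[w00; w01] and [mR_A; mR_B] = S·[w10; w11]:
  w00 = 1/2, w01 = -1, w10 = -1, w11 = 1/2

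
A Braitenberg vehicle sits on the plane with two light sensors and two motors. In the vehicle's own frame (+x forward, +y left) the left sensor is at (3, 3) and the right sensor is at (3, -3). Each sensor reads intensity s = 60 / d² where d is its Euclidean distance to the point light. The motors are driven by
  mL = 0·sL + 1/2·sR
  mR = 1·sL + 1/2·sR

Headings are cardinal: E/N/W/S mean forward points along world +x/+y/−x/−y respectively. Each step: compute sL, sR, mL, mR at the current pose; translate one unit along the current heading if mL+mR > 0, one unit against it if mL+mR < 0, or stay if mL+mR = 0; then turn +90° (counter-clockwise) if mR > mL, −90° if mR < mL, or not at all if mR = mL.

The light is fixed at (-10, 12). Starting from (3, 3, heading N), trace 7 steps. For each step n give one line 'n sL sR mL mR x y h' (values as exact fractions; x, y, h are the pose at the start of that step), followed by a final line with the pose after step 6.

0 15/34 15/73 15/146 675/1241 3 3 N
1 60/221 12/25 6/25 2826/5525 3 4 W
2 30/173 30/101 15/101 5625/17473 2 4 S
3 20/87 20/123 10/123 370/1189 2 3 E
4 15/34 15/73 15/146 675/1241 3 3 N
5 60/221 12/25 6/25 2826/5525 3 4 W
6 30/173 30/101 15/101 5625/17473 2 4 S
final 2 3 E

n=0: pose=(3,3,N); sL=15/34, sR=15/73; mL=15/146, mR=675/1241; mL+mR=1605/2482 → advance +1; mR−mL=15/34 → turn +1·90°
n=1: pose=(3,4,W); sL=60/221, sR=12/25; mL=6/25, mR=2826/5525; mL+mR=4152/5525 → advance +1; mR−mL=60/221 → turn +1·90°
n=2: pose=(2,4,S); sL=30/173, sR=30/101; mL=15/101, mR=5625/17473; mL+mR=8220/17473 → advance +1; mR−mL=30/173 → turn +1·90°
n=3: pose=(2,3,E); sL=20/87, sR=20/123; mL=10/123, mR=370/1189; mL+mR=1400/3567 → advance +1; mR−mL=20/87 → turn +1·90°
n=4: pose=(3,3,N); sL=15/34, sR=15/73; mL=15/146, mR=675/1241; mL+mR=1605/2482 → advance +1; mR−mL=15/34 → turn +1·90°
n=5: pose=(3,4,W); sL=60/221, sR=12/25; mL=6/25, mR=2826/5525; mL+mR=4152/5525 → advance +1; mR−mL=60/221 → turn +1·90°
n=6: pose=(2,4,S); sL=30/173, sR=30/101; mL=15/101, mR=5625/17473; mL+mR=8220/17473 → advance +1; mR−mL=30/173 → turn +1·90°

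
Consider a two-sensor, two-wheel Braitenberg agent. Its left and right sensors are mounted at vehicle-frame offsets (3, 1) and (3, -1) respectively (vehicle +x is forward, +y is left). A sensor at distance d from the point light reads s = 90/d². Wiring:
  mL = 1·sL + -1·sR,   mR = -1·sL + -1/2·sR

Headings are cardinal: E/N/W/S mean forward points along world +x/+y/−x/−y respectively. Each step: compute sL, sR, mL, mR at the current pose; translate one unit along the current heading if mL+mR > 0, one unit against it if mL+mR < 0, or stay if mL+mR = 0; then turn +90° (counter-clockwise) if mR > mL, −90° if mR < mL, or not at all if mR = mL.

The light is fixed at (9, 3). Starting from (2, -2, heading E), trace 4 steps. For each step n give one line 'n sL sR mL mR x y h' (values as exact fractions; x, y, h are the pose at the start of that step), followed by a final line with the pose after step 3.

n=0: pose=(2,-2,E); sL=45/16, sR=45/26; mL=225/208, mR=-765/208; mL+mR=-135/52 → advance -1; mR−mL=-495/104 → turn -1·90°
n=1: pose=(1,-2,S); sL=90/113, sR=18/29; mL=576/3277, mR=-3627/3277; mL+mR=-27/29 → advance -1; mR−mL=-4203/3277 → turn -1·90°
n=2: pose=(1,-1,W); sL=45/73, sR=9/13; mL=-72/949, mR=-1827/1898; mL+mR=-27/26 → advance -1; mR−mL=-1683/1898 → turn -1·90°
n=3: pose=(2,-1,N); sL=18/13, sR=90/37; mL=-504/481, mR=-1251/481; mL+mR=-135/37 → advance -1; mR−mL=-747/481 → turn -1·90°

0 45/16 45/26 225/208 -765/208 2 -2 E
1 90/113 18/29 576/3277 -3627/3277 1 -2 S
2 45/73 9/13 -72/949 -1827/1898 1 -1 W
3 18/13 90/37 -504/481 -1251/481 2 -1 N
final 2 -2 E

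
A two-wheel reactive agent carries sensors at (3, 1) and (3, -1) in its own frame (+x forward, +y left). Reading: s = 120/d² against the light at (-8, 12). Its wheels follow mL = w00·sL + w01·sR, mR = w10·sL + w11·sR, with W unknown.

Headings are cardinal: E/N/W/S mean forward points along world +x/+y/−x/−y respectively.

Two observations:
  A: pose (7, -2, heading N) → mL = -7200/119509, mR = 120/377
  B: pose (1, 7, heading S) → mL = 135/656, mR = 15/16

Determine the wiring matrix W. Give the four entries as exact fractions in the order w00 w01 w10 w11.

-1 1 0 1

obs A: pose=(7,-2,N) → sL=120/317, sR=120/377, mL=-7200/119509, mR=120/377
obs B: pose=(1,7,S) → sL=30/41, sR=15/16, mL=135/656, mR=15/16
sensor matrix S = [[120/317, 120/377], [30/41, 15/16]]; det S = 1195425/9799738
solve [mL_A; mL_B] = S·[w00; w01] and [mR_A; mR_B] = S·[w10; w11]:
  w00 = -1, w01 = 1, w10 = 0, w11 = 1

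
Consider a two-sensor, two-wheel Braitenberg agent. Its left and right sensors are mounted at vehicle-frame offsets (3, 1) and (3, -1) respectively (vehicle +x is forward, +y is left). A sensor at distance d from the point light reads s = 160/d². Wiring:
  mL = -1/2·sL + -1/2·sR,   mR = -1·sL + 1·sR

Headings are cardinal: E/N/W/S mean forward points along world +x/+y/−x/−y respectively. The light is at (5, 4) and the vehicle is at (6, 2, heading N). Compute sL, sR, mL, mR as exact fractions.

left sensor world pos  = (5, 5); dL² = 1
right sensor world pos = (7, 5); dR² = 5
sL = 160/1 = 160
sR = 160/5 = 32
mL = -1/2·sL + -1/2·sR = -96
mR = -1·sL + 1·sR = -128

160 32 -96 -128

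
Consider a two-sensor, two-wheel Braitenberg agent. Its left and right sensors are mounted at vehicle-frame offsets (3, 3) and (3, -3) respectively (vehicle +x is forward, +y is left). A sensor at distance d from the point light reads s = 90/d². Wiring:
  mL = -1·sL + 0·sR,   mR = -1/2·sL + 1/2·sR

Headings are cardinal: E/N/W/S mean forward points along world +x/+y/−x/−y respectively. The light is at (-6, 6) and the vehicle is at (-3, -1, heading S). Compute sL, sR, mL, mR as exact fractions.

left sensor world pos  = (0, -4); dL² = 136
right sensor world pos = (-6, -4); dR² = 100
sL = 90/136 = 45/68
sR = 90/100 = 9/10
mL = -1·sL + 0·sR = -45/68
mR = -1/2·sL + 1/2·sR = 81/680

45/68 9/10 -45/68 81/680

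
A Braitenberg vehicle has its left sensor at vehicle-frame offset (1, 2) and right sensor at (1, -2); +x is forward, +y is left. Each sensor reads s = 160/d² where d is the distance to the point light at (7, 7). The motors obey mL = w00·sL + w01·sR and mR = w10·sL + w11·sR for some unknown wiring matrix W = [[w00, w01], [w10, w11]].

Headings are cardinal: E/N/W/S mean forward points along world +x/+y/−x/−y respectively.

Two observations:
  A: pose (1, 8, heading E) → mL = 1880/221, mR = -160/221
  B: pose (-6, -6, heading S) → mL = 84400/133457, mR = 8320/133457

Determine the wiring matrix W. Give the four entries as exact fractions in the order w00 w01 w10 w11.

obs A: pose=(1,8,E) → sL=80/17, sR=80/13, mL=1880/221, mR=-160/221
obs B: pose=(-6,-6,S) → sL=160/317, sR=160/421, mL=84400/133457, mR=8320/133457
sensor matrix S = [[80/17, 80/13], [160/317, 160/421]]; det S = -38860800/29493997
solve [mL_A; mL_B] = S·[w00; w01] and [mR_A; mR_B] = S·[w10; w11]:
  w00 = 1/2, w01 = 1, w10 = 1/2, w11 = -1/2

1/2 1 1/2 -1/2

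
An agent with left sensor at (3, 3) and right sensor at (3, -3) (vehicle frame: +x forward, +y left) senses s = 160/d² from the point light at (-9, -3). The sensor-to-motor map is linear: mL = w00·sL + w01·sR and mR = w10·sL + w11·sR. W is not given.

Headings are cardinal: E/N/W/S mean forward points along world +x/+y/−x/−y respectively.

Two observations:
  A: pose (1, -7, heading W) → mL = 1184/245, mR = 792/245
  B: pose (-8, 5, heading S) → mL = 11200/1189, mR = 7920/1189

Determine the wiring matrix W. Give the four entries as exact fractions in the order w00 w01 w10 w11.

1 1 1 1/2

obs A: pose=(1,-7,W) → sL=80/49, sR=16/5, mL=1184/245, mR=792/245
obs B: pose=(-8,5,S) → sL=160/41, sR=160/29, mL=11200/1189, mR=7920/1189
sensor matrix S = [[80/49, 16/5], [160/41, 160/29]]; det S = -202752/58261
solve [mL_A; mL_B] = S·[w00; w01] and [mR_A; mR_B] = S·[w10; w11]:
  w00 = 1, w01 = 1, w10 = 1, w11 = 1/2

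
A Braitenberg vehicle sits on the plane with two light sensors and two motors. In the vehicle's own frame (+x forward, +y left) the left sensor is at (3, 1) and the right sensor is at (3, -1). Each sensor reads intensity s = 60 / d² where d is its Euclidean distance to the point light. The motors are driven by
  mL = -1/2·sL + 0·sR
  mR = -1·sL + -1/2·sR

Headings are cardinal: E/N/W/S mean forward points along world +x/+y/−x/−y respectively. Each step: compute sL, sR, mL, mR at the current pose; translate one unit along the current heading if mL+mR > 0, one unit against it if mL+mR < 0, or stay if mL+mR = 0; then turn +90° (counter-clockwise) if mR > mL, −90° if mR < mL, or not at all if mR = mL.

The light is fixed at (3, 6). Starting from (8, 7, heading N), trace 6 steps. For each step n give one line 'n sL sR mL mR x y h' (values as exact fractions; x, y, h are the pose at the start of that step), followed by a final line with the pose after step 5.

0 15/8 15/13 -15/16 -255/104 8 7 N
1 12/13 12/13 -6/13 -18/13 8 6 E
2 30/17 10/3 -15/17 -175/51 7 6 S
3 60 12 -30 -66 7 7 W
4 15/8 15/13 -15/16 -255/104 8 7 N
5 12/13 12/13 -6/13 -18/13 8 6 E
final 7 6 S

n=0: pose=(8,7,N); sL=15/8, sR=15/13; mL=-15/16, mR=-255/104; mL+mR=-705/208 → advance -1; mR−mL=-315/208 → turn -1·90°
n=1: pose=(8,6,E); sL=12/13, sR=12/13; mL=-6/13, mR=-18/13; mL+mR=-24/13 → advance -1; mR−mL=-12/13 → turn -1·90°
n=2: pose=(7,6,S); sL=30/17, sR=10/3; mL=-15/17, mR=-175/51; mL+mR=-220/51 → advance -1; mR−mL=-130/51 → turn -1·90°
n=3: pose=(7,7,W); sL=60, sR=12; mL=-30, mR=-66; mL+mR=-96 → advance -1; mR−mL=-36 → turn -1·90°
n=4: pose=(8,7,N); sL=15/8, sR=15/13; mL=-15/16, mR=-255/104; mL+mR=-705/208 → advance -1; mR−mL=-315/208 → turn -1·90°
n=5: pose=(8,6,E); sL=12/13, sR=12/13; mL=-6/13, mR=-18/13; mL+mR=-24/13 → advance -1; mR−mL=-12/13 → turn -1·90°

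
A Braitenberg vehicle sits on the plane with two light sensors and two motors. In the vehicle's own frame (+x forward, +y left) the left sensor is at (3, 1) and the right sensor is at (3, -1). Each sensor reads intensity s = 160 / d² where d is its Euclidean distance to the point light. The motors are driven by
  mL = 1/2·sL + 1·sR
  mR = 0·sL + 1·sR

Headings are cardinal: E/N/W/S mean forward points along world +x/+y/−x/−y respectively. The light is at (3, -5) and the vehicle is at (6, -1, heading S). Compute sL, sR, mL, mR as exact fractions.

left sensor world pos  = (7, -4); dL² = 17
right sensor world pos = (5, -4); dR² = 5
sL = 160/17 = 160/17
sR = 160/5 = 32
mL = 1/2·sL + 1·sR = 624/17
mR = 0·sL + 1·sR = 32

160/17 32 624/17 32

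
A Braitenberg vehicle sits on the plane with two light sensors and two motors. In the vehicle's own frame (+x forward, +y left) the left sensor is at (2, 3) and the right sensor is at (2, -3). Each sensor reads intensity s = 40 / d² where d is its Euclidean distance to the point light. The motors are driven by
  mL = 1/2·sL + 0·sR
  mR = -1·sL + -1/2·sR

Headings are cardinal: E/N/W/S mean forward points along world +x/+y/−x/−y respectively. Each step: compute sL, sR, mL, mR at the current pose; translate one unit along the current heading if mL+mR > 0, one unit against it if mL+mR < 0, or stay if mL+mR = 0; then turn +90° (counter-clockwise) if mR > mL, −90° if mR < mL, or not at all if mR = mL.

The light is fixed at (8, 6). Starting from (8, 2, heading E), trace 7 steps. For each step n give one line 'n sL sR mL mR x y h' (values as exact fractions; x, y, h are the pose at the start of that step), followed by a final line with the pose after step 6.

0 8 40/53 4 -444/53 8 2 E
1 1 10/13 1/2 -18/13 7 2 S
2 8/9 40/9 4/9 -28/9 7 3 W
3 4 4 2 -6 8 3 N
4 8 40/53 4 -444/53 8 2 E
5 1 10/13 1/2 -18/13 7 2 S
6 8/9 40/9 4/9 -28/9 7 3 W
final 8 3 N

n=0: pose=(8,2,E); sL=8, sR=40/53; mL=4, mR=-444/53; mL+mR=-232/53 → advance -1; mR−mL=-656/53 → turn -1·90°
n=1: pose=(7,2,S); sL=1, sR=10/13; mL=1/2, mR=-18/13; mL+mR=-23/26 → advance -1; mR−mL=-49/26 → turn -1·90°
n=2: pose=(7,3,W); sL=8/9, sR=40/9; mL=4/9, mR=-28/9; mL+mR=-8/3 → advance -1; mR−mL=-32/9 → turn -1·90°
n=3: pose=(8,3,N); sL=4, sR=4; mL=2, mR=-6; mL+mR=-4 → advance -1; mR−mL=-8 → turn -1·90°
n=4: pose=(8,2,E); sL=8, sR=40/53; mL=4, mR=-444/53; mL+mR=-232/53 → advance -1; mR−mL=-656/53 → turn -1·90°
n=5: pose=(7,2,S); sL=1, sR=10/13; mL=1/2, mR=-18/13; mL+mR=-23/26 → advance -1; mR−mL=-49/26 → turn -1·90°
n=6: pose=(7,3,W); sL=8/9, sR=40/9; mL=4/9, mR=-28/9; mL+mR=-8/3 → advance -1; mR−mL=-32/9 → turn -1·90°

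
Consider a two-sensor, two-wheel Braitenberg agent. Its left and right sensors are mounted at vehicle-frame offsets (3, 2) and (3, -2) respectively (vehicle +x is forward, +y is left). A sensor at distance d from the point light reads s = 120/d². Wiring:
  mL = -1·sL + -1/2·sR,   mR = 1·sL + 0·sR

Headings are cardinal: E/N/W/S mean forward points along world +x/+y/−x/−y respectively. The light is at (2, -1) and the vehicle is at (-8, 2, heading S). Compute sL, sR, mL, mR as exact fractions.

15/8 5/6 -55/24 15/8

left sensor world pos  = (-6, -1); dL² = 64
right sensor world pos = (-10, -1); dR² = 144
sL = 120/64 = 15/8
sR = 120/144 = 5/6
mL = -1·sL + -1/2·sR = -55/24
mR = 1·sL + 0·sR = 15/8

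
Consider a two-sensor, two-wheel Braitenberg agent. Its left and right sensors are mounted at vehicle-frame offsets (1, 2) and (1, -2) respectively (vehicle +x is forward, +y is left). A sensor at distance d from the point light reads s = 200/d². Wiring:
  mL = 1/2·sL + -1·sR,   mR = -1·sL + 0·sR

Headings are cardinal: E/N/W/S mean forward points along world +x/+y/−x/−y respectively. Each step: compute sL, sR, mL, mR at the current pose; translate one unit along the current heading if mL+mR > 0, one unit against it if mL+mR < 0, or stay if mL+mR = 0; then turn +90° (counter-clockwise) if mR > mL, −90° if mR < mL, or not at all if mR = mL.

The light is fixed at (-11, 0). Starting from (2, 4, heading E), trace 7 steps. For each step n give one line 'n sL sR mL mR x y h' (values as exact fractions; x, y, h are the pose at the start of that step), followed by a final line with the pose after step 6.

n=0: pose=(2,4,E); sL=25/29, sR=1; mL=-33/58, mR=-25/29; mL+mR=-83/58 → advance -1; mR−mL=-17/58 → turn -1·90°
n=1: pose=(1,4,S); sL=40/41, sR=200/109; mL=-6020/4469, mR=-40/41; mL+mR=-10380/4469 → advance -1; mR−mL=1660/4469 → turn +1·90°
n=2: pose=(1,5,E); sL=100/109, sR=100/89; mL=-6450/9701, mR=-100/109; mL+mR=-15350/9701 → advance -1; mR−mL=-2450/9701 → turn -1·90°
n=3: pose=(0,5,S); sL=40/37, sR=200/97; mL=-5460/3589, mR=-40/37; mL+mR=-9340/3589 → advance -1; mR−mL=1580/3589 → turn +1·90°
n=4: pose=(0,6,E); sL=25/26, sR=5/4; mL=-10/13, mR=-25/26; mL+mR=-45/26 → advance -1; mR−mL=-5/26 → turn -1·90°
n=5: pose=(-1,6,S); sL=200/169, sR=200/89; mL=-24900/15041, mR=-200/169; mL+mR=-42700/15041 → advance -1; mR−mL=7100/15041 → turn +1·90°
n=6: pose=(-1,7,E); sL=100/101, sR=100/73; mL=-6450/7373, mR=-100/101; mL+mR=-13750/7373 → advance -1; mR−mL=-850/7373 → turn -1·90°

0 25/29 1 -33/58 -25/29 2 4 E
1 40/41 200/109 -6020/4469 -40/41 1 4 S
2 100/109 100/89 -6450/9701 -100/109 1 5 E
3 40/37 200/97 -5460/3589 -40/37 0 5 S
4 25/26 5/4 -10/13 -25/26 0 6 E
5 200/169 200/89 -24900/15041 -200/169 -1 6 S
6 100/101 100/73 -6450/7373 -100/101 -1 7 E
final -2 7 S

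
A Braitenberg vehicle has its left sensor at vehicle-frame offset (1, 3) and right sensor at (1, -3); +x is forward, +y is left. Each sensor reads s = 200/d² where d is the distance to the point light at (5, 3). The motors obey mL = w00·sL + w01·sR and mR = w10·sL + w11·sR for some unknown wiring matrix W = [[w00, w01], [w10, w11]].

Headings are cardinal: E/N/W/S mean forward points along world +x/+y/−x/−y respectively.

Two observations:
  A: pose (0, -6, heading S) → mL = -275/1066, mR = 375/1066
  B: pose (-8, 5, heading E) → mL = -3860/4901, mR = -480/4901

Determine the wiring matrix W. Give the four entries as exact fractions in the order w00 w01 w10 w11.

1/2 -1 1/2 -1/2

obs A: pose=(0,-6,S) → sL=25/13, sR=50/41, mL=-275/1066, mR=375/1066
obs B: pose=(-8,5,E) → sL=200/169, sR=40/29, mL=-3860/4901, mR=-480/4901
sensor matrix S = [[25/13, 50/41], [200/169, 40/29]]; det S = 243000/200941
solve [mL_A; mL_B] = S·[w00; w01] and [mR_A; mR_B] = S·[w10; w11]:
  w00 = 1/2, w01 = -1, w10 = 1/2, w11 = -1/2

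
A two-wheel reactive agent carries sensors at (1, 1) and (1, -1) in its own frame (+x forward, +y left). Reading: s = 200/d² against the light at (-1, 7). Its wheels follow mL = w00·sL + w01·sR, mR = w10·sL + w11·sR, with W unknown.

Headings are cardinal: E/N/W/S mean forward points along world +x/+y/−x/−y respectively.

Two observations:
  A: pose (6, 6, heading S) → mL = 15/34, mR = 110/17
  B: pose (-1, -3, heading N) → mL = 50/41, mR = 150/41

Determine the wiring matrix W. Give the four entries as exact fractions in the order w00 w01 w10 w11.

1 -1/2 1/2 1

obs A: pose=(6,6,S) → sL=50/17, sR=5, mL=15/34, mR=110/17
obs B: pose=(-1,-3,N) → sL=100/41, sR=100/41, mL=50/41, mR=150/41
sensor matrix S = [[50/17, 5], [100/41, 100/41]]; det S = -3500/697
solve [mL_A; mL_B] = S·[w00; w01] and [mR_A; mR_B] = S·[w10; w11]:
  w00 = 1, w01 = -1/2, w10 = 1/2, w11 = 1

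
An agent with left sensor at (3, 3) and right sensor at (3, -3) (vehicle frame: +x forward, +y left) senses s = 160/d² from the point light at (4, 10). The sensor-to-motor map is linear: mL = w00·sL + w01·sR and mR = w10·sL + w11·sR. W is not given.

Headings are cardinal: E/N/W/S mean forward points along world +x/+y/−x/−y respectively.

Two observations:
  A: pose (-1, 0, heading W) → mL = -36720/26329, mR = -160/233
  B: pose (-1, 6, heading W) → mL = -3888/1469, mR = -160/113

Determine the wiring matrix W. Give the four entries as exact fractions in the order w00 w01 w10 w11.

-1 -1/2 -1 0

obs A: pose=(-1,0,W) → sL=160/233, sR=160/113, mL=-36720/26329, mR=-160/233
obs B: pose=(-1,6,W) → sL=160/113, sR=32/13, mL=-3888/1469, mR=-160/113
sensor matrix S = [[160/233, 160/113], [160/113, 32/13]]; det S = -12165120/38677301
solve [mL_A; mL_B] = S·[w00; w01] and [mR_A; mR_B] = S·[w10; w11]:
  w00 = -1, w01 = -1/2, w10 = -1, w11 = 0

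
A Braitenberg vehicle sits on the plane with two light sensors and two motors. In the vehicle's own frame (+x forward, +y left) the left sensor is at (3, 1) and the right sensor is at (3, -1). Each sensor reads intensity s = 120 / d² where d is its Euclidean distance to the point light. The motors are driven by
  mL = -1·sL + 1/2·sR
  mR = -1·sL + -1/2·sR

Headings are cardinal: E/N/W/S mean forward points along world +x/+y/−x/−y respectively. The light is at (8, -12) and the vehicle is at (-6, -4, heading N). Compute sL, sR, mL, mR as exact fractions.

60/173 12/29 -702/5017 -2778/5017

left sensor world pos  = (-7, -1); dL² = 346
right sensor world pos = (-5, -1); dR² = 290
sL = 120/346 = 60/173
sR = 120/290 = 12/29
mL = -1·sL + 1/2·sR = -702/5017
mR = -1·sL + -1/2·sR = -2778/5017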